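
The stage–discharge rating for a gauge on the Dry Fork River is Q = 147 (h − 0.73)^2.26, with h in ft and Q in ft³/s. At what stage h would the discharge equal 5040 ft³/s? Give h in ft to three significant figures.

h − h₀ = (Q/C)^(1/b) = (5040/147)^(1/2.26) = 4.778 ft
h = 0.73 + 4.778 = 5.508 ft

5.51 ft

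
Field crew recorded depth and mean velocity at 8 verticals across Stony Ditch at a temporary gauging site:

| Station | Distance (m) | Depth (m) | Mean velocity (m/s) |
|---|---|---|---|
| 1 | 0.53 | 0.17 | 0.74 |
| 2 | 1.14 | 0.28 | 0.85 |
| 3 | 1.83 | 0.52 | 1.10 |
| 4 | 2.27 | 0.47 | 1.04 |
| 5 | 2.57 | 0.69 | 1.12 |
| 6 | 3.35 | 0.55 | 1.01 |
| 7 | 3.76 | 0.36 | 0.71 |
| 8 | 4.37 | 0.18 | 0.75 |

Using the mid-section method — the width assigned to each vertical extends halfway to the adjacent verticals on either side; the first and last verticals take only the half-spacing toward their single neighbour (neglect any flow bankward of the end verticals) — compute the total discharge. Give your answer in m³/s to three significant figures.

1.62 m³/s

w_1 = (1.14 − 0.53)/2 = 0.305 m; q_1 = 0.74 × 0.17 × 0.305 = 0.03837 m³/s
w_2 = (1.83 − 0.53)/2 = 0.65 m; q_2 = 0.85 × 0.28 × 0.65 = 0.1547 m³/s
w_3 = (2.27 − 1.14)/2 = 0.565 m; q_3 = 1.10 × 0.52 × 0.565 = 0.3232 m³/s
w_4 = (2.57 − 1.83)/2 = 0.37 m; q_4 = 1.04 × 0.47 × 0.37 = 0.1809 m³/s
w_5 = (3.35 − 2.27)/2 = 0.54 m; q_5 = 1.12 × 0.69 × 0.54 = 0.4173 m³/s
w_6 = (3.76 − 2.57)/2 = 0.595 m; q_6 = 1.01 × 0.55 × 0.595 = 0.3305 m³/s
w_7 = (4.37 − 3.35)/2 = 0.51 m; q_7 = 0.71 × 0.36 × 0.51 = 0.1304 m³/s
w_8 = (4.37 − 3.76)/2 = 0.305 m; q_8 = 0.75 × 0.18 × 0.305 = 0.04118 m³/s
Q = Σ qᵢ = 1.616 m³/s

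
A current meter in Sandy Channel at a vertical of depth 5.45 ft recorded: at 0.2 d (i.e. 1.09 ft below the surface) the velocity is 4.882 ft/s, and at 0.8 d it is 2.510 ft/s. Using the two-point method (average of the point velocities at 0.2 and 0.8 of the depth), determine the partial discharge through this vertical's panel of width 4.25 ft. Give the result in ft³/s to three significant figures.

v̄ = (4.882 + 2.510) / 2 = 3.696 ft/s
q = v̄ × d × w = 3.696 × 5.45 × 4.25 = 85.61 ft³/s

85.6 ft³/s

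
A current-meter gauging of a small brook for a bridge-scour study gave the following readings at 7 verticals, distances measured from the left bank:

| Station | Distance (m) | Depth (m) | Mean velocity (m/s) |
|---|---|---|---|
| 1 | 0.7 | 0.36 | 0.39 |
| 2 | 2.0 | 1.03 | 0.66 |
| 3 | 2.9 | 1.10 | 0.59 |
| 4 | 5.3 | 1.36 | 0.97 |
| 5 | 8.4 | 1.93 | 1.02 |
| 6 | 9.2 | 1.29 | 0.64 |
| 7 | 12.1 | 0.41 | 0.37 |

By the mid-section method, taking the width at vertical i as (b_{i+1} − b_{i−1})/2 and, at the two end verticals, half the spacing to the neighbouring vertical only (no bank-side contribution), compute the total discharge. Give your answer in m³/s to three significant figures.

w_1 = (2.0 − 0.7)/2 = 0.65 m; q_1 = 0.39 × 0.36 × 0.65 = 0.09126 m³/s
w_2 = (2.9 − 0.7)/2 = 1.1 m; q_2 = 0.66 × 1.03 × 1.1 = 0.7478 m³/s
w_3 = (5.3 − 2.0)/2 = 1.65 m; q_3 = 0.59 × 1.10 × 1.65 = 1.071 m³/s
w_4 = (8.4 − 2.9)/2 = 2.75 m; q_4 = 0.97 × 1.36 × 2.75 = 3.628 m³/s
w_5 = (9.2 − 5.3)/2 = 1.95 m; q_5 = 1.02 × 1.93 × 1.95 = 3.839 m³/s
w_6 = (12.1 − 8.4)/2 = 1.85 m; q_6 = 0.64 × 1.29 × 1.85 = 1.527 m³/s
w_7 = (12.1 − 9.2)/2 = 1.45 m; q_7 = 0.37 × 0.41 × 1.45 = 0.2200 m³/s
Q = Σ qᵢ = 11.12 m³/s

11.1 m³/s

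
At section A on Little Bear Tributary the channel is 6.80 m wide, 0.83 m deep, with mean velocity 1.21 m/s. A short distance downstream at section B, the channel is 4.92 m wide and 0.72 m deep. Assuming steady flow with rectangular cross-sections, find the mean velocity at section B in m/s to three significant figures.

1.93 m/s

Q = A₁V₁ = (6.80×0.83) × 1.21 = 6.829 m³/s
A₂ = 4.92 × 0.72 = 3.542 m²
V₂ = Q/A₂ = 6.829/3.542 = 1.928 m/s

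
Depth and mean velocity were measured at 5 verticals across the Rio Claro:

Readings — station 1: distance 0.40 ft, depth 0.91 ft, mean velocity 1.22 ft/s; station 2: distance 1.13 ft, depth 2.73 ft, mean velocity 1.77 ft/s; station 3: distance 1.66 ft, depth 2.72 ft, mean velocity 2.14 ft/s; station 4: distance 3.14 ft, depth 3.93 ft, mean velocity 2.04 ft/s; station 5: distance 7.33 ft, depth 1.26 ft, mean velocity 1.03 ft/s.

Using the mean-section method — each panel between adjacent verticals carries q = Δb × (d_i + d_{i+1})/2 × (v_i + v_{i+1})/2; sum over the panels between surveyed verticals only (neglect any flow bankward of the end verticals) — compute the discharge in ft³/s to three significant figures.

31.8 ft³/s

Panel 1-2: Δb = 0.73 ft, d̄ = (0.91+2.73)/2 = 1.82, v̄ = (1.22+1.77)/2 = 1.495 → q = 0.73×1.82×1.495 = 1.986 ft³/s
Panel 2-3: Δb = 0.53 ft, d̄ = (2.73+2.72)/2 = 2.725, v̄ = (1.77+2.14)/2 = 1.955 → q = 0.53×2.725×1.955 = 2.824 ft³/s
Panel 3-4: Δb = 1.48 ft, d̄ = (2.72+3.93)/2 = 3.325, v̄ = (2.14+2.04)/2 = 2.09 → q = 1.48×3.325×2.09 = 10.28 ft³/s
Panel 4-5: Δb = 4.19 ft, d̄ = (3.93+1.26)/2 = 2.595, v̄ = (2.04+1.03)/2 = 1.535 → q = 4.19×2.595×1.535 = 16.69 ft³/s
Q = Σ q = 31.78 ft³/s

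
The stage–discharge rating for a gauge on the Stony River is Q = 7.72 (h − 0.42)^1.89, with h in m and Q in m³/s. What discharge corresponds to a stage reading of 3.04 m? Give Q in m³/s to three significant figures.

Q = 7.72 × (3.04 − 0.42)^1.89 = 7.72 × 2.62^1.89 = 47.67 m³/s

47.7 m³/s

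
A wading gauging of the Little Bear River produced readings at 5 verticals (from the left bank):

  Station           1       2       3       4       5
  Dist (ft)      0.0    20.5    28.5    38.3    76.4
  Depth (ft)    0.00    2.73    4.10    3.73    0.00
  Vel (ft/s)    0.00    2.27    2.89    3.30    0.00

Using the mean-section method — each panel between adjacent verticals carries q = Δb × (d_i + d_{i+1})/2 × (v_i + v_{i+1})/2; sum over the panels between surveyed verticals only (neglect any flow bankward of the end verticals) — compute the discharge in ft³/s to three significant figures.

Panel 1-2: Δb = 20.5 ft, d̄ = (0.00+2.73)/2 = 1.365, v̄ = (0.00+2.27)/2 = 1.135 → q = 20.5×1.365×1.135 = 31.76 ft³/s
Panel 2-3: Δb = 8 ft, d̄ = (2.73+4.10)/2 = 3.415, v̄ = (2.27+2.89)/2 = 2.58 → q = 8×3.415×2.58 = 70.49 ft³/s
Panel 3-4: Δb = 9.8 ft, d̄ = (4.10+3.73)/2 = 3.915, v̄ = (2.89+3.30)/2 = 3.095 → q = 9.8×3.915×3.095 = 118.7 ft³/s
Panel 4-5: Δb = 38.1 ft, d̄ = (3.73+0.00)/2 = 1.865, v̄ = (3.30+0.00)/2 = 1.65 → q = 38.1×1.865×1.65 = 117.2 ft³/s
Q = Σ q = 338.2 ft³/s

338 ft³/s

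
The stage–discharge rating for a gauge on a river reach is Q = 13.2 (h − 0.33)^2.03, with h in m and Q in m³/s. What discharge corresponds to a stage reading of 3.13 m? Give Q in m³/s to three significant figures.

Q = 13.2 × (3.13 − 0.33)^2.03 = 13.2 × 2.8^2.03 = 106.7 m³/s

107 m³/s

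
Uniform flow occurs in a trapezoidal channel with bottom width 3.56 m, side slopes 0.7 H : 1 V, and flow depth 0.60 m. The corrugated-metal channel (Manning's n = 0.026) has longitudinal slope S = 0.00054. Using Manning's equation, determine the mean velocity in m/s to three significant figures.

0.544 m/s

A = (b + z·y)·y = (3.56 + 0.7×0.60)×0.60 = 2.388 m²
P = b + 2y√(1+z²) = 3.56 + 2×0.60×√(1+0.7²) = 5.025 m
R = A/P = 2.388/5.025 = 0.4752 m
Q = (1/n)·A·R^(2/3)·S^(1/2) = (1/0.026) × 2.388 × 0.4752^(2/3) × 0.00054^(1/2) = 1.300 m³/s
V = Q/A = 1.300/2.388 = 0.5443 m/s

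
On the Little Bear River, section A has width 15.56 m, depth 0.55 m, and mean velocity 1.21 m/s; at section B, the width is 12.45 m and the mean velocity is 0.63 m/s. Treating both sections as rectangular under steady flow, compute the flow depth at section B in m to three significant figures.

1.32 m

Q = A₁V₁ = (15.56×0.55) × 1.21 = 10.36 m³/s
d₂ = Q/(b₂ V₂) = 10.36/(12.45×0.63) = 1.320 m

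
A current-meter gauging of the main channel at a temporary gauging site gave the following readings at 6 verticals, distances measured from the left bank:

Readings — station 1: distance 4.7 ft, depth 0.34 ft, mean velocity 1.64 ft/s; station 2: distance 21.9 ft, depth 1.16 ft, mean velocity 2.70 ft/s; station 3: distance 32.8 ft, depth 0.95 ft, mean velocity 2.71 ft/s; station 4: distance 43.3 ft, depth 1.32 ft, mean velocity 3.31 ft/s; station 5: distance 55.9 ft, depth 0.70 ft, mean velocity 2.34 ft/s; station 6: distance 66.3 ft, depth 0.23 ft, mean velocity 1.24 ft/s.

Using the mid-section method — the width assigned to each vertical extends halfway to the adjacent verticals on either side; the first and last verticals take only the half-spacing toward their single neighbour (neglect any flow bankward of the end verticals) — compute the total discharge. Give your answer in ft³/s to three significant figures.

w_1 = (21.9 − 4.7)/2 = 8.6 ft; q_1 = 1.64 × 0.34 × 8.6 = 4.795 ft³/s
w_2 = (32.8 − 4.7)/2 = 14.05 ft; q_2 = 2.70 × 1.16 × 14.05 = 44.00 ft³/s
w_3 = (43.3 − 21.9)/2 = 10.7 ft; q_3 = 2.71 × 0.95 × 10.7 = 27.55 ft³/s
w_4 = (55.9 − 32.8)/2 = 11.55 ft; q_4 = 3.31 × 1.32 × 11.55 = 50.46 ft³/s
w_5 = (66.3 − 43.3)/2 = 11.5 ft; q_5 = 2.34 × 0.70 × 11.5 = 18.84 ft³/s
w_6 = (66.3 − 55.9)/2 = 5.2 ft; q_6 = 1.24 × 0.23 × 5.2 = 1.483 ft³/s
Q = Σ qᵢ = 147.1 ft³/s

147 ft³/s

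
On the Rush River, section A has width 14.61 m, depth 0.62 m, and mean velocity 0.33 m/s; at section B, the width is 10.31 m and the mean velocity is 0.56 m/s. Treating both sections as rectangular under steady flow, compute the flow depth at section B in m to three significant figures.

Q = A₁V₁ = (14.61×0.62) × 0.33 = 2.989 m³/s
d₂ = Q/(b₂ V₂) = 2.989/(10.31×0.56) = 0.5177 m

0.518 m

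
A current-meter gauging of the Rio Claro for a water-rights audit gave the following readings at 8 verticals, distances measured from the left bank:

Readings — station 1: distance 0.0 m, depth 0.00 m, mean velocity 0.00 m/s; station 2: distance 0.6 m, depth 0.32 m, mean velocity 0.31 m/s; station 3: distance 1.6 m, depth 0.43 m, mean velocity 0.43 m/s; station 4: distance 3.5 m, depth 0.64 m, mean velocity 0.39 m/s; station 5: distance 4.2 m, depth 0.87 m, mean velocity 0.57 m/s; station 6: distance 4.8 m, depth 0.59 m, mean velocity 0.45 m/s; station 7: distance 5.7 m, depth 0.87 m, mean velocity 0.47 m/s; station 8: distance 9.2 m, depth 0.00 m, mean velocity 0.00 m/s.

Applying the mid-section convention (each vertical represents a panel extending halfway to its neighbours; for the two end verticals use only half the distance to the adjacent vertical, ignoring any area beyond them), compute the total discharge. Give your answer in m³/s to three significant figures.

w_2 = (1.6 − 0.0)/2 = 0.8 m; q_2 = 0.31 × 0.32 × 0.8 = 0.07936 m³/s
w_3 = (3.5 − 0.6)/2 = 1.45 m; q_3 = 0.43 × 0.43 × 1.45 = 0.2681 m³/s
w_4 = (4.2 − 1.6)/2 = 1.3 m; q_4 = 0.39 × 0.64 × 1.3 = 0.3245 m³/s
w_5 = (4.8 − 3.5)/2 = 0.65 m; q_5 = 0.57 × 0.87 × 0.65 = 0.3223 m³/s
w_6 = (5.7 − 4.2)/2 = 0.75 m; q_6 = 0.45 × 0.59 × 0.75 = 0.1991 m³/s
w_7 = (9.2 − 4.8)/2 = 2.2 m; q_7 = 0.47 × 0.87 × 2.2 = 0.8996 m³/s
Stations 1, 8 contribute zero (depth or velocity is 0).
Q = Σ qᵢ = 2.093 m³/s

2.09 m³/s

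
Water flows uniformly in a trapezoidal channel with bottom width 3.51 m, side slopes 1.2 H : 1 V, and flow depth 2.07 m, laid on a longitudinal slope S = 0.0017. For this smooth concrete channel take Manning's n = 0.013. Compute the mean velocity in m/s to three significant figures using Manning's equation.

3.67 m/s

A = (b + z·y)·y = (3.51 + 1.2×2.07)×2.07 = 12.41 m²
P = b + 2y√(1+z²) = 3.51 + 2×2.07×√(1+1.2²) = 9.977 m
R = A/P = 12.41/9.977 = 1.244 m
Q = (1/n)·A·R^(2/3)·S^(1/2) = (1/0.013) × 12.41 × 1.244^(2/3) × 0.0017^(1/2) = 45.51 m³/s
V = Q/A = 45.51/12.41 = 3.668 m/s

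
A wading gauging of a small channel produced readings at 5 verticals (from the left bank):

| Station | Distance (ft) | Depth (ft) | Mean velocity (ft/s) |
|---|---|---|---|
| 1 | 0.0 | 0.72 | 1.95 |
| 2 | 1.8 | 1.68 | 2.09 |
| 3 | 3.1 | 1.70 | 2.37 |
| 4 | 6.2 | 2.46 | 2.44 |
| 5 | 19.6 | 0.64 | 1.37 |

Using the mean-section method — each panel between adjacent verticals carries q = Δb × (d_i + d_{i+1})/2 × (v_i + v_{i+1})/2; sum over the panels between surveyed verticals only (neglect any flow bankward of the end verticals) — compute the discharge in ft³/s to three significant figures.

64.3 ft³/s

Panel 1-2: Δb = 1.8 ft, d̄ = (0.72+1.68)/2 = 1.2, v̄ = (1.95+2.09)/2 = 2.02 → q = 1.8×1.2×2.02 = 4.363 ft³/s
Panel 2-3: Δb = 1.3 ft, d̄ = (1.68+1.70)/2 = 1.69, v̄ = (2.09+2.37)/2 = 2.23 → q = 1.3×1.69×2.23 = 4.899 ft³/s
Panel 3-4: Δb = 3.1 ft, d̄ = (1.70+2.46)/2 = 2.08, v̄ = (2.37+2.44)/2 = 2.405 → q = 3.1×2.08×2.405 = 15.51 ft³/s
Panel 4-5: Δb = 13.4 ft, d̄ = (2.46+0.64)/2 = 1.55, v̄ = (2.44+1.37)/2 = 1.905 → q = 13.4×1.55×1.905 = 39.57 ft³/s
Q = Σ q = 64.34 ft³/s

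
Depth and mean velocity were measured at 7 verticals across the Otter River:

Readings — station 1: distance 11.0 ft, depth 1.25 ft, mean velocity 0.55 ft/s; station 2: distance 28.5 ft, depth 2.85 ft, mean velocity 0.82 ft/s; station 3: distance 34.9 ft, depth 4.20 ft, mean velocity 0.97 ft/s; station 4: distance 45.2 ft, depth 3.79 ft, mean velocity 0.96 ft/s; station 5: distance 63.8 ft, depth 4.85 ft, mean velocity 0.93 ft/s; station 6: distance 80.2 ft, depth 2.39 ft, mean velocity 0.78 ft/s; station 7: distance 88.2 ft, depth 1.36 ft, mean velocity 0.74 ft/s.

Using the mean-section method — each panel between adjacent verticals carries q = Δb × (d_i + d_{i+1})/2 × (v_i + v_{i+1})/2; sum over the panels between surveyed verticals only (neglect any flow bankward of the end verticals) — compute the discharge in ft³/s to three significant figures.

Panel 1-2: Δb = 17.5 ft, d̄ = (1.25+2.85)/2 = 2.05, v̄ = (0.55+0.82)/2 = 0.685 → q = 17.5×2.05×0.685 = 24.57 ft³/s
Panel 2-3: Δb = 6.4 ft, d̄ = (2.85+4.20)/2 = 3.525, v̄ = (0.82+0.97)/2 = 0.895 → q = 6.4×3.525×0.895 = 20.19 ft³/s
Panel 3-4: Δb = 10.3 ft, d̄ = (4.20+3.79)/2 = 3.995, v̄ = (0.97+0.96)/2 = 0.965 → q = 10.3×3.995×0.965 = 39.71 ft³/s
Panel 4-5: Δb = 18.6 ft, d̄ = (3.79+4.85)/2 = 4.32, v̄ = (0.96+0.93)/2 = 0.945 → q = 18.6×4.32×0.945 = 75.93 ft³/s
Panel 5-6: Δb = 16.4 ft, d̄ = (4.85+2.39)/2 = 3.62, v̄ = (0.93+0.78)/2 = 0.855 → q = 16.4×3.62×0.855 = 50.76 ft³/s
Panel 6-7: Δb = 8 ft, d̄ = (2.39+1.36)/2 = 1.875, v̄ = (0.78+0.74)/2 = 0.76 → q = 8×1.875×0.76 = 11.40 ft³/s
Q = Σ q = 222.6 ft³/s

223 ft³/s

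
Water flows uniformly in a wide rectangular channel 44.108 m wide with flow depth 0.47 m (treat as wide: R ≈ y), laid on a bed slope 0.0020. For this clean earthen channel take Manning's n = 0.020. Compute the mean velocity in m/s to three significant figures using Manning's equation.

A = b·y = 44.108 × 0.47 = 20.73 m²
Wide channel: R ≈ y = 0.47 m
Q = (1/n)·A·R^(2/3)·S^(1/2) = (1/0.020) × 20.73 × 0.4700^(2/3) × 0.0020^(1/2) = 28.02 m³/s
V = Q/A = 28.02/20.73 = 1.352 m/s

1.35 m/s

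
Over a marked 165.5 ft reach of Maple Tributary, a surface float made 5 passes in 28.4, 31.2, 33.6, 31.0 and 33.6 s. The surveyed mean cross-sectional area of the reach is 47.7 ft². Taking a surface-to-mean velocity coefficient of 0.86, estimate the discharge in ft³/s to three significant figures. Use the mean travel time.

t̄ = (28.4 + 31.2 + 33.6 + 31.0 + 33.6) / 5 = 31.56 s
v_surface = L / t̄ = 165.5 / 31.56 = 5.244 ft/s
v_mean = 0.86 × 5.244 = 4.510 ft/s
Q = A × v_mean = 47.7 × 4.510 = 215.1 ft³/s

215 ft³/s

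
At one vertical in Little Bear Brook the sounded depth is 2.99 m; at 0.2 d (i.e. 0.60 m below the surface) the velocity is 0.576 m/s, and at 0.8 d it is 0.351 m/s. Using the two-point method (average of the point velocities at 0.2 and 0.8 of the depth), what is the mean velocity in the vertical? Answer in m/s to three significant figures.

v̄ = (0.576 + 0.351) / 2 = 0.4635 m/s

0.464 m/s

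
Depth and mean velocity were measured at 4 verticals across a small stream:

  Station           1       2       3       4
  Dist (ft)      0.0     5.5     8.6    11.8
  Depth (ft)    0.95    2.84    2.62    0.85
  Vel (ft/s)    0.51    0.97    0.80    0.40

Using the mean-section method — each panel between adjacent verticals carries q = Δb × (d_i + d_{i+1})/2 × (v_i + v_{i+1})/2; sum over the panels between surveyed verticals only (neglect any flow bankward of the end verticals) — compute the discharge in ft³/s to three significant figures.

Panel 1-2: Δb = 5.5 ft, d̄ = (0.95+2.84)/2 = 1.895, v̄ = (0.51+0.97)/2 = 0.74 → q = 5.5×1.895×0.74 = 7.713 ft³/s
Panel 2-3: Δb = 3.1 ft, d̄ = (2.84+2.62)/2 = 2.73, v̄ = (0.97+0.80)/2 = 0.885 → q = 3.1×2.73×0.885 = 7.490 ft³/s
Panel 3-4: Δb = 3.2 ft, d̄ = (2.62+0.85)/2 = 1.735, v̄ = (0.80+0.40)/2 = 0.6 → q = 3.2×1.735×0.6 = 3.331 ft³/s
Q = Σ q = 18.53 ft³/s

18.5 ft³/s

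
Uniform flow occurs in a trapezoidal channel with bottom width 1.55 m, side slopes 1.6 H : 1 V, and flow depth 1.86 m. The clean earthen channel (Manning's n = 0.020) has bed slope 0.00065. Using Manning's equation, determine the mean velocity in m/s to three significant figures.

A = (b + z·y)·y = (1.55 + 1.6×1.86)×1.86 = 8.418 m²
P = b + 2y√(1+z²) = 1.55 + 2×1.86×√(1+1.6²) = 8.569 m
R = A/P = 8.418/8.569 = 0.9824 m
Q = (1/n)·A·R^(2/3)·S^(1/2) = (1/0.020) × 8.418 × 0.9824^(2/3) × 0.00065^(1/2) = 10.61 m³/s
V = Q/A = 10.61/8.418 = 1.260 m/s

1.26 m/s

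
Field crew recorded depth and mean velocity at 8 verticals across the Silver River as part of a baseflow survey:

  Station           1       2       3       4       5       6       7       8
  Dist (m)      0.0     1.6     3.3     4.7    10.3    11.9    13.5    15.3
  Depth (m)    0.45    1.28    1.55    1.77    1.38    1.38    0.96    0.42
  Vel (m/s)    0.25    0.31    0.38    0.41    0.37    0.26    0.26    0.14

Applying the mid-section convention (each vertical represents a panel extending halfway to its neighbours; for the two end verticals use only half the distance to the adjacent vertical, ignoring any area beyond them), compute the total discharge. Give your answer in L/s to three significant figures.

w_1 = (1.6 − 0.0)/2 = 0.8 m; q_1 = 0.25 × 0.45 × 0.8 = 0.09000 m³/s
w_2 = (3.3 − 0.0)/2 = 1.65 m; q_2 = 0.31 × 1.28 × 1.65 = 0.6547 m³/s
w_3 = (4.7 − 1.6)/2 = 1.55 m; q_3 = 0.38 × 1.55 × 1.55 = 0.9130 m³/s
w_4 = (10.3 − 3.3)/2 = 3.5 m; q_4 = 0.41 × 1.77 × 3.5 = 2.540 m³/s
w_5 = (11.9 − 4.7)/2 = 3.6 m; q_5 = 0.37 × 1.38 × 3.6 = 1.838 m³/s
w_6 = (13.5 − 10.3)/2 = 1.6 m; q_6 = 0.26 × 1.38 × 1.6 = 0.5741 m³/s
w_7 = (15.3 − 11.9)/2 = 1.7 m; q_7 = 0.26 × 0.96 × 1.7 = 0.4243 m³/s
w_8 = (15.3 − 13.5)/2 = 0.9 m; q_8 = 0.14 × 0.42 × 0.9 = 0.05292 m³/s
Q = Σ qᵢ = 7.087 m³/s
= 7.087 × 1000 = 7087 L/s

7090 L/s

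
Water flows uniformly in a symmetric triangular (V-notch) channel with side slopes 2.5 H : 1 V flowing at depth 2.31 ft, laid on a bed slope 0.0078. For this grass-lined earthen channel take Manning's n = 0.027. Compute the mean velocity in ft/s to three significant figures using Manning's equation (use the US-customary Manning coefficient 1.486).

A = z·y² = 2.5×2.31² = 13.34 ft²
P = 2y√(1+z²) = 2×2.31×√(1+2.5²) = 12.44 ft
R = A/P = 13.34/12.44 = 1.072 ft
Q = (1.486/n)·A·R^(2/3)·S^(1/2) = (1.486/0.027) × 13.34 × 1.072^(2/3) × 0.0078^(1/2) = 67.94 ft³/s
V = Q/A = 67.94/13.34 = 5.093 ft/s

5.09 ft/s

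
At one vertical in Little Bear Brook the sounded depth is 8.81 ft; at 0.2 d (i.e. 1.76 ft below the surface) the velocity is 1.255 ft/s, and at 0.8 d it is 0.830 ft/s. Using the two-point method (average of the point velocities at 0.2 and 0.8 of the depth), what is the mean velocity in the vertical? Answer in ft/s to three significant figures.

1.04 ft/s

v̄ = (1.255 + 0.830) / 2 = 1.043 ft/s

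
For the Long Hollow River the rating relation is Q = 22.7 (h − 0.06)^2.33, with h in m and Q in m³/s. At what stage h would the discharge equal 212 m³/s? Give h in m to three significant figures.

h − h₀ = (Q/C)^(1/b) = (212/22.7)^(1/2.33) = 2.609 m
h = 0.06 + 2.609 = 2.669 m

2.67 m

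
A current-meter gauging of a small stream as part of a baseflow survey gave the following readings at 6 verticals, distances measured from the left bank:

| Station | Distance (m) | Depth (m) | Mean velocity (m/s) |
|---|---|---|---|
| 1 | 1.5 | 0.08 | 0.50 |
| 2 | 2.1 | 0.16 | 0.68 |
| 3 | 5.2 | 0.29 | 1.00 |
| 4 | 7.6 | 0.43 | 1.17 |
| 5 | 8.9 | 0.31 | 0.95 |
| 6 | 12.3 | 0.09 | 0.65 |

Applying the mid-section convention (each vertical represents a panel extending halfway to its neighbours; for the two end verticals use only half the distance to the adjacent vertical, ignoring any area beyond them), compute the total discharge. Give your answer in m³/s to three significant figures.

w_1 = (2.1 − 1.5)/2 = 0.3 m; q_1 = 0.50 × 0.08 × 0.3 = 0.01200 m³/s
w_2 = (5.2 − 1.5)/2 = 1.85 m; q_2 = 0.68 × 0.16 × 1.85 = 0.2013 m³/s
w_3 = (7.6 − 2.1)/2 = 2.75 m; q_3 = 1.00 × 0.29 × 2.75 = 0.7975 m³/s
w_4 = (8.9 − 5.2)/2 = 1.85 m; q_4 = 1.17 × 0.43 × 1.85 = 0.9307 m³/s
w_5 = (12.3 − 7.6)/2 = 2.35 m; q_5 = 0.95 × 0.31 × 2.35 = 0.6921 m³/s
w_6 = (12.3 − 8.9)/2 = 1.7 m; q_6 = 0.65 × 0.09 × 1.7 = 0.09945 m³/s
Q = Σ qᵢ = 2.733 m³/s

2.73 m³/s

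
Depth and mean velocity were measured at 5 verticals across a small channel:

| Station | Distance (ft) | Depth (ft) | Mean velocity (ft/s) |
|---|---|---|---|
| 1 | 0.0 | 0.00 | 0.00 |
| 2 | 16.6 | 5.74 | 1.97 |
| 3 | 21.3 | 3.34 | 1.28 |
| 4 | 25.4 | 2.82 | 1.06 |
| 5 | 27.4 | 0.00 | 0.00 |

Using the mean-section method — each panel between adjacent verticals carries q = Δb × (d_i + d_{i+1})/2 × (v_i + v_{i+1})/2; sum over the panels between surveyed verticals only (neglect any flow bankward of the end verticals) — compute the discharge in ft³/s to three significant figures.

97.9 ft³/s

Panel 1-2: Δb = 16.6 ft, d̄ = (0.00+5.74)/2 = 2.87, v̄ = (0.00+1.97)/2 = 0.985 → q = 16.6×2.87×0.985 = 46.93 ft³/s
Panel 2-3: Δb = 4.7 ft, d̄ = (5.74+3.34)/2 = 4.54, v̄ = (1.97+1.28)/2 = 1.625 → q = 4.7×4.54×1.625 = 34.67 ft³/s
Panel 3-4: Δb = 4.1 ft, d̄ = (3.34+2.82)/2 = 3.08, v̄ = (1.28+1.06)/2 = 1.17 → q = 4.1×3.08×1.17 = 14.77 ft³/s
Panel 4-5: Δb = 2 ft, d̄ = (2.82+0.00)/2 = 1.41, v̄ = (1.06+0.00)/2 = 0.53 → q = 2×1.41×0.53 = 1.495 ft³/s
Q = Σ q = 97.87 ft³/s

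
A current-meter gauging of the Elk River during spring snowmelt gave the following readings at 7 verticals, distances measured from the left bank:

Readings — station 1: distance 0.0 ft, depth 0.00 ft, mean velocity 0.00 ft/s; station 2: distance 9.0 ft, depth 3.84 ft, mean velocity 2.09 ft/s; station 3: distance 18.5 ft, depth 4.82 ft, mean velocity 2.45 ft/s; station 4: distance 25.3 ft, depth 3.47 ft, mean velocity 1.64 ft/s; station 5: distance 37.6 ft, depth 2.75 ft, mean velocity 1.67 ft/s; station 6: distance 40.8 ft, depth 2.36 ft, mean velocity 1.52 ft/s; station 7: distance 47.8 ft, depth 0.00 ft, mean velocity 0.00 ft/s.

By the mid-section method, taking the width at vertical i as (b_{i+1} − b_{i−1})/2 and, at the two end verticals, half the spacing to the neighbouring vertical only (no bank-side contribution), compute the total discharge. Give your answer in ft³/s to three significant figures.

279 ft³/s

w_2 = (18.5 − 0.0)/2 = 9.25 ft; q_2 = 2.09 × 3.84 × 9.25 = 74.24 ft³/s
w_3 = (25.3 − 9.0)/2 = 8.15 ft; q_3 = 2.45 × 4.82 × 8.15 = 96.24 ft³/s
w_4 = (37.6 − 18.5)/2 = 9.55 ft; q_4 = 1.64 × 3.47 × 9.55 = 54.35 ft³/s
w_5 = (40.8 − 25.3)/2 = 7.75 ft; q_5 = 1.67 × 2.75 × 7.75 = 35.59 ft³/s
w_6 = (47.8 − 37.6)/2 = 5.1 ft; q_6 = 1.52 × 2.36 × 5.1 = 18.29 ft³/s
Stations 1, 7 contribute zero (depth or velocity is 0).
Q = Σ qᵢ = 278.7 ft³/s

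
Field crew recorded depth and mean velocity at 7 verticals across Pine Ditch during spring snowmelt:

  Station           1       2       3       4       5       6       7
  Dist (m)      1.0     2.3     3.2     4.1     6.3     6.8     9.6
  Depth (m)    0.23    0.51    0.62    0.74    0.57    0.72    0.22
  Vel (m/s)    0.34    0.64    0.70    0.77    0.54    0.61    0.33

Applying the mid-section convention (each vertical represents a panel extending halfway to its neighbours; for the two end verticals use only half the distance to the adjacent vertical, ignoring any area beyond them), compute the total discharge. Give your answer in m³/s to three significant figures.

w_1 = (2.3 − 1.0)/2 = 0.65 m; q_1 = 0.34 × 0.23 × 0.65 = 0.05083 m³/s
w_2 = (3.2 − 1.0)/2 = 1.1 m; q_2 = 0.64 × 0.51 × 1.1 = 0.3590 m³/s
w_3 = (4.1 − 2.3)/2 = 0.9 m; q_3 = 0.70 × 0.62 × 0.9 = 0.3906 m³/s
w_4 = (6.3 − 3.2)/2 = 1.55 m; q_4 = 0.77 × 0.74 × 1.55 = 0.8832 m³/s
w_5 = (6.8 − 4.1)/2 = 1.35 m; q_5 = 0.54 × 0.57 × 1.35 = 0.4155 m³/s
w_6 = (9.6 − 6.3)/2 = 1.65 m; q_6 = 0.61 × 0.72 × 1.65 = 0.7247 m³/s
w_7 = (9.6 − 6.8)/2 = 1.4 m; q_7 = 0.33 × 0.22 × 1.4 = 0.1016 m³/s
Q = Σ qᵢ = 2.926 m³/s

2.93 m³/s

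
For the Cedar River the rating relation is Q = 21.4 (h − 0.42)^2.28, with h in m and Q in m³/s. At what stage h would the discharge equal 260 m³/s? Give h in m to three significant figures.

3.41 m

h − h₀ = (Q/C)^(1/b) = (260/21.4)^(1/2.28) = 2.990 m
h = 0.42 + 2.990 = 3.410 m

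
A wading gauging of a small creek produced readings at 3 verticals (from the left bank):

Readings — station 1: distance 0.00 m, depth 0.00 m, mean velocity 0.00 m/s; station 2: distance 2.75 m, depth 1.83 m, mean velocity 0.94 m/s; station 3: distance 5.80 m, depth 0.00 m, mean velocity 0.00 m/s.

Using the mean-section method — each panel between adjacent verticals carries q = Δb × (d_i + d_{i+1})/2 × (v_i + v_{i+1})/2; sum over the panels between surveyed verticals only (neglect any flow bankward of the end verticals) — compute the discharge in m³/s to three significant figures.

Panel 1-2: Δb = 2.75 m, d̄ = (0.00+1.83)/2 = 0.915, v̄ = (0.00+0.94)/2 = 0.47 → q = 2.75×0.915×0.47 = 1.183 m³/s
Panel 2-3: Δb = 3.05 m, d̄ = (1.83+0.00)/2 = 0.915, v̄ = (0.94+0.00)/2 = 0.47 → q = 3.05×0.915×0.47 = 1.312 m³/s
Q = Σ q = 2.494 m³/s

2.49 m³/s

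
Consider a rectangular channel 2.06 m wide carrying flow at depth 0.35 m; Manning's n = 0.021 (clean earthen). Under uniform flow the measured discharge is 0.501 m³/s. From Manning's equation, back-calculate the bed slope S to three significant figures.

0.00128

A = b·y = 2.06 × 0.35 = 0.7210 m²
P = b + 2y = 2.06 + 2×0.35 = 2.760 m
R = A/P = 0.7210/2.760 = 0.2612 m
S = (Q·n / (1·A·R^(2/3)))² = (0.501×0.021 / (1×0.7210×0.4086))² = 0.001275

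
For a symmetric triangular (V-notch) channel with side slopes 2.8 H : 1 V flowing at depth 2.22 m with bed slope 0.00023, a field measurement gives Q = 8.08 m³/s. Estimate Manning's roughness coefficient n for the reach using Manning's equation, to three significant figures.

0.0267

A = z·y² = 2.8×2.22² = 13.80 m²
P = 2y√(1+z²) = 2×2.22×√(1+2.8²) = 13.20 m
R = A/P = 13.80/13.20 = 1.045 m
n = (1/Q)·A·R^(2/3)·S^(1/2) = (1/8.08) × 13.80 × 1.030 × 0.01517 = 0.02668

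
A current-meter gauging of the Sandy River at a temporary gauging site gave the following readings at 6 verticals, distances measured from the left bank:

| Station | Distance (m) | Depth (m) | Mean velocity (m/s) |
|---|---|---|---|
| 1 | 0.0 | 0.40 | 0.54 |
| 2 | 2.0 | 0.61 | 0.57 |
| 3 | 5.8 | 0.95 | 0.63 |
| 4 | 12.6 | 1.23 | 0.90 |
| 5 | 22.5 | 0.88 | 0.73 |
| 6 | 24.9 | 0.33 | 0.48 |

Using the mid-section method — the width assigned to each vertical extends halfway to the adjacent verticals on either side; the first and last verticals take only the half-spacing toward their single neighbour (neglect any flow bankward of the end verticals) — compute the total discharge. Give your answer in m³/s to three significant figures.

17.8 m³/s

w_1 = (2.0 − 0.0)/2 = 1 m; q_1 = 0.54 × 0.40 × 1 = 0.2160 m³/s
w_2 = (5.8 − 0.0)/2 = 2.9 m; q_2 = 0.57 × 0.61 × 2.9 = 1.008 m³/s
w_3 = (12.6 − 2.0)/2 = 5.3 m; q_3 = 0.63 × 0.95 × 5.3 = 3.172 m³/s
w_4 = (22.5 − 5.8)/2 = 8.35 m; q_4 = 0.90 × 1.23 × 8.35 = 9.243 m³/s
w_5 = (24.9 − 12.6)/2 = 6.15 m; q_5 = 0.73 × 0.88 × 6.15 = 3.951 m³/s
w_6 = (24.9 − 22.5)/2 = 1.2 m; q_6 = 0.48 × 0.33 × 1.2 = 0.1901 m³/s
Q = Σ qᵢ = 17.78 m³/s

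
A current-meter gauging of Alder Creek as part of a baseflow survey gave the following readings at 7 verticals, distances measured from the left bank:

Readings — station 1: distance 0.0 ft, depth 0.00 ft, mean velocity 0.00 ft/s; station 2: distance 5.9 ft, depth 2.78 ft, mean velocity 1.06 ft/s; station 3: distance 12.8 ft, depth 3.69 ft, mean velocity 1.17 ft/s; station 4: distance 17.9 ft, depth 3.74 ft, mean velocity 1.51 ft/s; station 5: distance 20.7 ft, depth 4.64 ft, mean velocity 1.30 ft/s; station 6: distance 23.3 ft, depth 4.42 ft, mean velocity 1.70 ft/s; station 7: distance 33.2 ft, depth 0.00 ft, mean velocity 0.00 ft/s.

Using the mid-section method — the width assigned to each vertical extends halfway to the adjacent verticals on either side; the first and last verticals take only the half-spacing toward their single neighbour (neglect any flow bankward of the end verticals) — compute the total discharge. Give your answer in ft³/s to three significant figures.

w_2 = (12.8 − 0.0)/2 = 6.4 ft; q_2 = 1.06 × 2.78 × 6.4 = 18.86 ft³/s
w_3 = (17.9 − 5.9)/2 = 6 ft; q_3 = 1.17 × 3.69 × 6 = 25.90 ft³/s
w_4 = (20.7 − 12.8)/2 = 3.95 ft; q_4 = 1.51 × 3.74 × 3.95 = 22.31 ft³/s
w_5 = (23.3 − 17.9)/2 = 2.7 ft; q_5 = 1.30 × 4.64 × 2.7 = 16.29 ft³/s
w_6 = (33.2 − 20.7)/2 = 6.25 ft; q_6 = 1.70 × 4.42 × 6.25 = 46.96 ft³/s
Stations 1, 7 contribute zero (depth or velocity is 0).
Q = Σ qᵢ = 130.3 ft³/s

130 ft³/s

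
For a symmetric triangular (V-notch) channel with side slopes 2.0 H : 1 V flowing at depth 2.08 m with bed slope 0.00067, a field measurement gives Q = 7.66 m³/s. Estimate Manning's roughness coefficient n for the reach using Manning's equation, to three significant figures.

A = z·y² = 2.0×2.08² = 8.653 m²
P = 2y√(1+z²) = 2×2.08×√(1+2.0²) = 9.302 m
R = A/P = 8.653/9.302 = 0.9302 m
n = (1/Q)·A·R^(2/3)·S^(1/2) = (1/7.66) × 8.653 × 0.9529 × 0.02588 = 0.02786

0.0279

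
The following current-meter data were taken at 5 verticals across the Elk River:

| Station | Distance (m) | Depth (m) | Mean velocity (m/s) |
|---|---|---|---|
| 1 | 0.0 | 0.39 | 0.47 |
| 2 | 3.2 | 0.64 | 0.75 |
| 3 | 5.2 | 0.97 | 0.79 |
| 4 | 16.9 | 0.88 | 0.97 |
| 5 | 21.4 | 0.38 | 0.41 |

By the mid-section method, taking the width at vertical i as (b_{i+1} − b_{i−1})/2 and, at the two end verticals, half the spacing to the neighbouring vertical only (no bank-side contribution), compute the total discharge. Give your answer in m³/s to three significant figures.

w_1 = (3.2 − 0.0)/2 = 1.6 m; q_1 = 0.47 × 0.39 × 1.6 = 0.2933 m³/s
w_2 = (5.2 − 0.0)/2 = 2.6 m; q_2 = 0.75 × 0.64 × 2.6 = 1.248 m³/s
w_3 = (16.9 − 3.2)/2 = 6.85 m; q_3 = 0.79 × 0.97 × 6.85 = 5.249 m³/s
w_4 = (21.4 − 5.2)/2 = 8.1 m; q_4 = 0.97 × 0.88 × 8.1 = 6.914 m³/s
w_5 = (21.4 − 16.9)/2 = 2.25 m; q_5 = 0.41 × 0.38 × 2.25 = 0.3506 m³/s
Q = Σ qᵢ = 14.06 m³/s

14.1 m³/s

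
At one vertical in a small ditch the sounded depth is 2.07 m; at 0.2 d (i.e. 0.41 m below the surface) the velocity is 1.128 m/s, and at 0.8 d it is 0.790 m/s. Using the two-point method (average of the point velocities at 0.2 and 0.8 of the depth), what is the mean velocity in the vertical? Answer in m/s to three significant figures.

0.959 m/s

v̄ = (1.128 + 0.790) / 2 = 0.9590 m/s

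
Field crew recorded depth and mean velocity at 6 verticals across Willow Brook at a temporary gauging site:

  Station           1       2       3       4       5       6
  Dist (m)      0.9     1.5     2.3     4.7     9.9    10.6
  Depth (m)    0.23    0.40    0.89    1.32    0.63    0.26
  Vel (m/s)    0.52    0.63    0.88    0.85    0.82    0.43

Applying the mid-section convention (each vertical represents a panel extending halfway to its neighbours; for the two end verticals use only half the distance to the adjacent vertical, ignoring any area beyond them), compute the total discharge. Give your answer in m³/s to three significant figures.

w_1 = (1.5 − 0.9)/2 = 0.3 m; q_1 = 0.52 × 0.23 × 0.3 = 0.03588 m³/s
w_2 = (2.3 − 0.9)/2 = 0.7 m; q_2 = 0.63 × 0.40 × 0.7 = 0.1764 m³/s
w_3 = (4.7 − 1.5)/2 = 1.6 m; q_3 = 0.88 × 0.89 × 1.6 = 1.253 m³/s
w_4 = (9.9 − 2.3)/2 = 3.8 m; q_4 = 0.85 × 1.32 × 3.8 = 4.264 m³/s
w_5 = (10.6 − 4.7)/2 = 2.95 m; q_5 = 0.82 × 0.63 × 2.95 = 1.524 m³/s
w_6 = (10.6 − 9.9)/2 = 0.35 m; q_6 = 0.43 × 0.26 × 0.35 = 0.03913 m³/s
Q = Σ qᵢ = 7.292 m³/s

7.29 m³/s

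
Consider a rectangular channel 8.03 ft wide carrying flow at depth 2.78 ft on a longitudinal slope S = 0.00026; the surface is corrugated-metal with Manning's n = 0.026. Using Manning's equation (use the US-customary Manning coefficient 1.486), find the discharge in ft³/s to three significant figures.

28.6 ft³/s

A = b·y = 8.03 × 2.78 = 22.32 ft²
P = b + 2y = 8.03 + 2×2.78 = 13.59 ft
R = A/P = 22.32/13.59 = 1.643 ft
Q = (1.486/n)·A·R^(2/3)·S^(1/2) = (1.486/0.026) × 22.32 × 1.643^(2/3) × 0.00026^(1/2) = 28.64 ft³/s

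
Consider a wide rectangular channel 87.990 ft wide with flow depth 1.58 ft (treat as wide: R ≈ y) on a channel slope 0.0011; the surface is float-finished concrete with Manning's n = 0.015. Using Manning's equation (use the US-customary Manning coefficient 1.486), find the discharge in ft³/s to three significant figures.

A = b·y = 87.990 × 1.58 = 139.0 ft²
Wide channel: R ≈ y = 1.58 ft
Q = (1.486/n)·A·R^(2/3)·S^(1/2) = (1.486/0.015) × 139.0 × 1.580^(2/3) × 0.0011^(1/2) = 619.7 ft³/s

620 ft³/s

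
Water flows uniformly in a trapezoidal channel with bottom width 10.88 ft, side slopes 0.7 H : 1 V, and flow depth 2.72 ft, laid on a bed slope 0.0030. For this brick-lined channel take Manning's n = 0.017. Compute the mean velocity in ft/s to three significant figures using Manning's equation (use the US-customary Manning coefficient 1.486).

7.56 ft/s

A = (b + z·y)·y = (10.88 + 0.7×2.72)×2.72 = 34.77 ft²
P = b + 2y√(1+z²) = 10.88 + 2×2.72×√(1+0.7²) = 17.52 ft
R = A/P = 34.77/17.52 = 1.985 ft
Q = (1.486/n)·A·R^(2/3)·S^(1/2) = (1.486/0.017) × 34.77 × 1.985^(2/3) × 0.0030^(1/2) = 262.9 ft³/s
V = Q/A = 262.9/34.77 = 7.561 ft/s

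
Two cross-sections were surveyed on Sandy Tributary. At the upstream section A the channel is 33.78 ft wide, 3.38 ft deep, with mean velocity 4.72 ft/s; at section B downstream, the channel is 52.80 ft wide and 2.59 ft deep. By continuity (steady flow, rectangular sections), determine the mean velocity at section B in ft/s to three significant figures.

3.94 ft/s

Q = A₁V₁ = (33.78×3.38) × 4.72 = 538.9 ft³/s
A₂ = 52.80 × 2.59 = 136.8 ft²
V₂ = Q/A₂ = 538.9/136.8 = 3.941 ft/s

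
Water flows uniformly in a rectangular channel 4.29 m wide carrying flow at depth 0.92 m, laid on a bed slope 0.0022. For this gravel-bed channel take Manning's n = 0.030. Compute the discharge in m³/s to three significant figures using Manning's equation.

A = b·y = 4.29 × 0.92 = 3.947 m²
P = b + 2y = 4.29 + 2×0.92 = 6.130 m
R = A/P = 3.947/6.130 = 0.6438 m
Q = (1/n)·A·R^(2/3)·S^(1/2) = (1/0.030) × 3.947 × 0.6438^(2/3) × 0.0022^(1/2) = 4.601 m³/s

4.60 m³/s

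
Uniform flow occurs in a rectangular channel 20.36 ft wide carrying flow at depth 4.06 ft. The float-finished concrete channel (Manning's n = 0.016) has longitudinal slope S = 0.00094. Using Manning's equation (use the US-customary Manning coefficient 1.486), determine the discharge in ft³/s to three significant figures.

479 ft³/s

A = b·y = 20.36 × 4.06 = 82.66 ft²
P = b + 2y = 20.36 + 2×4.06 = 28.48 ft
R = A/P = 82.66/28.48 = 2.902 ft
Q = (1.486/n)·A·R^(2/3)·S^(1/2) = (1.486/0.016) × 82.66 × 2.902^(2/3) × 0.00094^(1/2) = 478.9 ft³/s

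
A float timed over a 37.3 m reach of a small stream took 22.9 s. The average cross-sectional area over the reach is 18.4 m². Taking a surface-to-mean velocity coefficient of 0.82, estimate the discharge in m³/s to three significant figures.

v_surface = L / t̄ = 37.3 / 22.9 = 1.629 m/s
v_mean = 0.82 × 1.629 = 1.336 m/s
Q = A × v_mean = 18.4 × 1.336 = 24.58 m³/s

24.6 m³/s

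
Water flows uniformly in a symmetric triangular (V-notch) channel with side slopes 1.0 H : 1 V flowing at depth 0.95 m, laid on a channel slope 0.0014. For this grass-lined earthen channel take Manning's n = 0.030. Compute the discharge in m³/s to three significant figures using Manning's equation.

A = z·y² = 1.0×0.95² = 0.9025 m²
P = 2y√(1+z²) = 2×0.95×√(1+1.0²) = 2.687 m
R = A/P = 0.9025/2.687 = 0.3359 m
Q = (1/n)·A·R^(2/3)·S^(1/2) = (1/0.030) × 0.9025 × 0.3359^(2/3) × 0.0014^(1/2) = 0.5439 m³/s

0.544 m³/s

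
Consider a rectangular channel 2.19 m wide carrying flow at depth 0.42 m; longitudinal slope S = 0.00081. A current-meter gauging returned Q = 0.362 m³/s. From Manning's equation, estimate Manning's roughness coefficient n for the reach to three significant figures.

A = b·y = 2.19 × 0.42 = 0.9198 m²
P = b + 2y = 2.19 + 2×0.42 = 3.030 m
R = A/P = 0.9198/3.030 = 0.3036 m
n = (1/Q)·A·R^(2/3)·S^(1/2) = (1/0.362) × 0.9198 × 0.4517 × 0.02846 = 0.03266

0.0327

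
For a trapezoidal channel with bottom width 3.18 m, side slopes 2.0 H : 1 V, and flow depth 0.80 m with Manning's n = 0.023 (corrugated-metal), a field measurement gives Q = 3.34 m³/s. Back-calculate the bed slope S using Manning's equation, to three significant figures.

A = (b + z·y)·y = (3.18 + 2.0×0.80)×0.80 = 3.824 m²
P = b + 2y√(1+z²) = 3.18 + 2×0.80×√(1+2.0²) = 6.758 m
R = A/P = 3.824/6.758 = 0.5659 m
S = (Q·n / (1·A·R^(2/3)))² = (3.34×0.023 / (1×3.824×0.6841))² = 0.0008622

0.000862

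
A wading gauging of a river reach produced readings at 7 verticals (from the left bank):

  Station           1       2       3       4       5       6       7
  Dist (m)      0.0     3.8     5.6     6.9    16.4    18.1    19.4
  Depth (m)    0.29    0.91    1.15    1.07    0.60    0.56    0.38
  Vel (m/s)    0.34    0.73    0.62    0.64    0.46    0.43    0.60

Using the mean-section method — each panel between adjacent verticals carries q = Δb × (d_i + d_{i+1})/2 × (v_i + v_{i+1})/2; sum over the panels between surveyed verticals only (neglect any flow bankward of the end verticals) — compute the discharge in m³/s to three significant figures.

8.50 m³/s

Panel 1-2: Δb = 3.8 m, d̄ = (0.29+0.91)/2 = 0.6, v̄ = (0.34+0.73)/2 = 0.535 → q = 3.8×0.6×0.535 = 1.220 m³/s
Panel 2-3: Δb = 1.8 m, d̄ = (0.91+1.15)/2 = 1.03, v̄ = (0.73+0.62)/2 = 0.675 → q = 1.8×1.03×0.675 = 1.251 m³/s
Panel 3-4: Δb = 1.3 m, d̄ = (1.15+1.07)/2 = 1.11, v̄ = (0.62+0.64)/2 = 0.63 → q = 1.3×1.11×0.63 = 0.9091 m³/s
Panel 4-5: Δb = 9.5 m, d̄ = (1.07+0.60)/2 = 0.835, v̄ = (0.64+0.46)/2 = 0.55 → q = 9.5×0.835×0.55 = 4.363 m³/s
Panel 5-6: Δb = 1.7 m, d̄ = (0.60+0.56)/2 = 0.58, v̄ = (0.46+0.43)/2 = 0.445 → q = 1.7×0.58×0.445 = 0.4388 m³/s
Panel 6-7: Δb = 1.3 m, d̄ = (0.56+0.38)/2 = 0.47, v̄ = (0.43+0.60)/2 = 0.515 → q = 1.3×0.47×0.515 = 0.3147 m³/s
Q = Σ q = 8.497 m³/s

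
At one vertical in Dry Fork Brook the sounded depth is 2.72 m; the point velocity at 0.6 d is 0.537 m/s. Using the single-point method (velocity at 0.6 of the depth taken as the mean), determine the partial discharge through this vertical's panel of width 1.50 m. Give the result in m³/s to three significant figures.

2.19 m³/s

v̄ = v₀.₆ = 0.537 m/s
q = v̄ × d × w = 0.5370 × 2.72 × 1.50 = 2.191 m³/s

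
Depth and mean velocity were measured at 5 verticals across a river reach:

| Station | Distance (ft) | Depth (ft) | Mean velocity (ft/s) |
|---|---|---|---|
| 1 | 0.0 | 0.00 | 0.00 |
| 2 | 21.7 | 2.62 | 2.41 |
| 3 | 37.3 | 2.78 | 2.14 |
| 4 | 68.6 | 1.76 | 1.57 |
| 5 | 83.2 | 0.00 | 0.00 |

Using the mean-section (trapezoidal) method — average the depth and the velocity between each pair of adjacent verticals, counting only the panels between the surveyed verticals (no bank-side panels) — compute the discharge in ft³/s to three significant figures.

Panel 1-2: Δb = 21.7 ft, d̄ = (0.00+2.62)/2 = 1.31, v̄ = (0.00+2.41)/2 = 1.205 → q = 21.7×1.31×1.205 = 34.25 ft³/s
Panel 2-3: Δb = 15.6 ft, d̄ = (2.62+2.78)/2 = 2.7, v̄ = (2.41+2.14)/2 = 2.275 → q = 15.6×2.7×2.275 = 95.82 ft³/s
Panel 3-4: Δb = 31.3 ft, d̄ = (2.78+1.76)/2 = 2.27, v̄ = (2.14+1.57)/2 = 1.855 → q = 31.3×2.27×1.855 = 131.8 ft³/s
Panel 4-5: Δb = 14.6 ft, d̄ = (1.76+0.00)/2 = 0.88, v̄ = (1.57+0.00)/2 = 0.785 → q = 14.6×0.88×0.785 = 10.09 ft³/s
Q = Σ q = 272.0 ft³/s

272 ft³/s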